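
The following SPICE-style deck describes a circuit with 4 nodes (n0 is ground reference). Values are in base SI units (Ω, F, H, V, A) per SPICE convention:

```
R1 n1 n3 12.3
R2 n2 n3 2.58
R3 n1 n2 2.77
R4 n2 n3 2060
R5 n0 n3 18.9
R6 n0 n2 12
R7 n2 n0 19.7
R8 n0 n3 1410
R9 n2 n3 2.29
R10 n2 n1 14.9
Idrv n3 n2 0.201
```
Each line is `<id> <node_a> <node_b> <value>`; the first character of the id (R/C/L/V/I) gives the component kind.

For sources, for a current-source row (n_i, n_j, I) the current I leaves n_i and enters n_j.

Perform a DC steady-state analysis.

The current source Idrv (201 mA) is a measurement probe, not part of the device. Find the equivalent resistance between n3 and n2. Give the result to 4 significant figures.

MNA unknowns: 3 node voltages V₁..V_3
R1: Y=0.08130 on G[1,3]
R2: Y=0.3876 on G[2,3]
R3: Y=0.3610 on G[1,2]
R4: Y=0.0004854 on G[2,3]
R5: Y=0.05291 on G[0,3]
R6: Y=0.08333 on G[0,2]
R7: Y=0.05076 on G[2,0]
R8: Y=0.0007092 on G[0,3]
R9: Y=0.4367 on G[2,3]
R10: Y=0.06711 on G[2,1]
Idrv: z[3]−=0.201, z[2]+=0.201
solve → V1=0.02720, V2=0.06164, V3=-0.1542

R_eq = 1.074 Ω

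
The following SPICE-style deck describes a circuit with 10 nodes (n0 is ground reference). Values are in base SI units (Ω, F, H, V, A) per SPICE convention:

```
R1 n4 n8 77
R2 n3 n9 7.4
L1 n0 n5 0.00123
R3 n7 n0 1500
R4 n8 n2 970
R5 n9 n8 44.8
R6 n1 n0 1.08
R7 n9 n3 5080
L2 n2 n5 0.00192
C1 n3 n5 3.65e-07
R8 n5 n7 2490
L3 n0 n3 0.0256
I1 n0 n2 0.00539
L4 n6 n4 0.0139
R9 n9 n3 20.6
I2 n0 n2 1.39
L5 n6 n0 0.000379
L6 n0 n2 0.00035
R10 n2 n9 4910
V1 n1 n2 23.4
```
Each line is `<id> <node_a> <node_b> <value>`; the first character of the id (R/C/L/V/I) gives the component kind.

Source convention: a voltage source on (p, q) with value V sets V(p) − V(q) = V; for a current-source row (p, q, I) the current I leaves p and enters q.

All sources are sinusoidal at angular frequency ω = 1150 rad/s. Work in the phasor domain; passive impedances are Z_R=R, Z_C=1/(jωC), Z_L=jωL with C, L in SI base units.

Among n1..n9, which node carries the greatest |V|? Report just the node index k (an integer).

Element admittances at ω=1150 rad/s:
  Y(R1) = 0.01299+0.000j S between n4,n8
  Y(R2) = 0.1351+0.000j S between n3,n9
  Y(L1) = 0.000-0.7070j S between n0,n5
  Y(R3) = 0.0006667+0.000j S between n7,n0
  Y(R4) = 0.001031+0.000j S between n8,n2
  Y(R5) = 0.02232+0.000j S between n9,n8
  Y(R6) = 0.9259+0.000j S between n1,n0
  Y(R7) = 0.0001969+0.000j S between n9,n3
  Y(L2) = 0.000-0.4529j S between n2,n5
  Y(C1) = 0.000+0.0004197j S between n3,n5
  Y(R8) = 0.0004016+0.000j S between n5,n7
  Y(L3) = 0.000-0.03397j S between n0,n3
  I1: injects 0.00539 A into n2 (from n0)
  Y(L4) = 0.000-0.06256j S between n6,n4
  Y(R9) = 0.04854+0.000j S between n9,n3
  I2: injects 1.39 A into n2 (from n0)
  Y(L5) = 0.000-2.294j S between n6,n0
  Y(L6) = 0.000-2.484j S between n0,n2
  Y(R10) = 0.0002037+0.000j S between n2,n9
  V1: constraint V(n1)−V(n2) = 23.4
Assemble and solve the 10×10 MNA system:
  V(n1)=21.18-6.599j  V(n2)=-2.216-6.599j  V(n3)=0.1562-0.04843j  V(n4)=0.04951-0.001666j  V(n5)=-0.8664-2.577j  V(n6)=0.001314-4.422e-05j  V(n7)=-0.3257-0.9690j  V(n8)=0.04170-0.2338j  V(n9)=0.1414-0.07495j
  i(V1)=-19.61+6.110j

1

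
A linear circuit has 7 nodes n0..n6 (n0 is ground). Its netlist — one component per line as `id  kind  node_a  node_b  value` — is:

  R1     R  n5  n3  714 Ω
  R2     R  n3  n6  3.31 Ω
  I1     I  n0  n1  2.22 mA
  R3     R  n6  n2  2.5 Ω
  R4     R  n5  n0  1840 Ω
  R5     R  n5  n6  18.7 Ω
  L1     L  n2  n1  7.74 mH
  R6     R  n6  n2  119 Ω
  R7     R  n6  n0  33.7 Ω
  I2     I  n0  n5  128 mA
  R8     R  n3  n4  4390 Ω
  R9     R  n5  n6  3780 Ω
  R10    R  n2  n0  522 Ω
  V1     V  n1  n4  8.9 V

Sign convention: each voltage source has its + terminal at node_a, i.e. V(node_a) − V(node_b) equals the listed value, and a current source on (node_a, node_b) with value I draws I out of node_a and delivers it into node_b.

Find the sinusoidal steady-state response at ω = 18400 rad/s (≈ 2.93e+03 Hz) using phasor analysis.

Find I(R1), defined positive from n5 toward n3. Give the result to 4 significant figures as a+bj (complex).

MNA unknowns: 6 node voltages V₁..V_6 plus 1 source current (V1)
R1: Y=0.001401+0.000j on G[5,3]
R2: Y=0.3021+0.000j on G[3,6]
I1: z[0]−=0.00222, z[1]+=0.00222
R3: Y=0.4000+0.000j on G[6,2]
R4: Y=0.0005435+0.000j on G[5,0]
R5: Y=0.05348+0.000j on G[5,6]
L1: Y=0.000-0.007022j on G[2,1]
R6: Y=0.008403+0.000j on G[6,2]
R7: Y=0.02967+0.000j on G[6,0]
I2: z[0]−=0.128, z[5]+=0.128
R8: Y=0.0002278+0.000j on G[3,4]
R9: Y=0.0002646+0.000j on G[5,6]
R10: Y=0.001916+0.000j on G[2,0]
V1: row V1−V4=8.9, i_V1 at 1,4
solve → V1=4.026+0.6043j, V2=4.006-0.0003155j, V3=4.019+0.0004731j, V4=-4.874+0.6043j, V5=6.274+3.101e-05j, V6=4.015+1.980e-05j
aux → i_V1=-0.002026+0.0001376j

0.003159-6.191e-07j A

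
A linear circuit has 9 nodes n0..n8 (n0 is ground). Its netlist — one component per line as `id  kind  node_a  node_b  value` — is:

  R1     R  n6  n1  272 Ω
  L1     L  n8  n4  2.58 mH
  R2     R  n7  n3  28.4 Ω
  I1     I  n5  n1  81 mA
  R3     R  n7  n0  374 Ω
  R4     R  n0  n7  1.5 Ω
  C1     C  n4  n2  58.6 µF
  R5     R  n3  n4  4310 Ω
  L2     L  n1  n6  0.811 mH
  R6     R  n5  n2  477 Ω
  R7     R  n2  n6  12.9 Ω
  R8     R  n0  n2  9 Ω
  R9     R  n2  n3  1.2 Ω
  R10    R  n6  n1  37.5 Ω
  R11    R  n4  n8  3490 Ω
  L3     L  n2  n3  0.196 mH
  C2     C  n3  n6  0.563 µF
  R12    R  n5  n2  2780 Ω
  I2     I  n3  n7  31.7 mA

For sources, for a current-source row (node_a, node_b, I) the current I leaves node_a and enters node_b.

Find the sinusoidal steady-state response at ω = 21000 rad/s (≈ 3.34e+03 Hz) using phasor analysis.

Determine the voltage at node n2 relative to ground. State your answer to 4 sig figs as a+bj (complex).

Element admittances at ω=21000 rad/s:
  Y(R1) = 0.003676+0.000j S between n6,n1
  Y(L1) = 0.000-0.01846j S between n8,n4
  Y(R2) = 0.03521+0.000j S between n7,n3
  I1: injects 0.081 A into n1 (from n5)
  Y(R3) = 0.002674+0.000j S between n7,n0
  Y(R4) = 0.6667+0.000j S between n0,n7
  Y(C1) = 0.000+1.231j S between n4,n2
  Y(R5) = 0.0002320+0.000j S between n3,n4
  Y(L2) = 0.000-0.05872j S between n1,n6
  Y(R6) = 0.002096+0.000j S between n5,n2
  Y(R7) = 0.07752+0.000j S between n2,n6
  Y(R8) = 0.1111+0.000j S between n0,n2
  Y(R9) = 0.8333+0.000j S between n2,n3
  Y(R10) = 0.02667+0.000j S between n6,n1
  Y(R11) = 0.0002865+0.000j S between n4,n8
  Y(L3) = 0.000-0.2430j S between n2,n3
  Y(C2) = 0.000+0.01182j S between n3,n6
  Y(R12) = 0.0003597+0.000j S between n5,n2
  I2: injects 0.0317 A into n7 (from n3)
Assemble and solve the 8×8 MNA system:
  V(n1)=1.380+0.9276j  V(n2)=-0.2022-0.001591j  V(n3)=-0.2288+0.005284j  V(n4)=-0.2022-0.001586j  V(n5)=-33.18-0.001591j  V(n6)=0.8173-0.1611j  V(n7)=0.03356+0.0002641j  V(n8)=-0.2022-0.001586j

-0.2022-0.001591j V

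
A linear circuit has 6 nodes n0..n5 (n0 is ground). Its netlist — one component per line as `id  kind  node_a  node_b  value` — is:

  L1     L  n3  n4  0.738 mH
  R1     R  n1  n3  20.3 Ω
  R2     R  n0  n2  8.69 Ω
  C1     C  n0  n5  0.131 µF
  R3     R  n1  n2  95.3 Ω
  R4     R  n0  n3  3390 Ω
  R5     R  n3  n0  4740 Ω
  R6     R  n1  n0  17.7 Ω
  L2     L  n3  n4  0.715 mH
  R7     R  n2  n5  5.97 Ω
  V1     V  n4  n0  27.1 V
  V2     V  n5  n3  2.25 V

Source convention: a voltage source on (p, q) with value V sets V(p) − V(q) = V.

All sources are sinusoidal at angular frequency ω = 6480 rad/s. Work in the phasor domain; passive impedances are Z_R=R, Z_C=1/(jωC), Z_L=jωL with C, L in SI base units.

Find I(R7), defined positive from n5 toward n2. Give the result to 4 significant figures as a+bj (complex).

Element admittances at ω=6480 rad/s:
  Y(L1) = 0.000-0.2091j S between n3,n4
  Y(R1) = 0.04926+0.000j S between n1,n3
  Y(R2) = 0.1151+0.000j S between n0,n2
  Y(C1) = 0.000+0.0008489j S between n0,n5
  Y(R3) = 0.01049+0.000j S between n1,n2
  Y(R4) = 0.0002950+0.000j S between n0,n3
  Y(R5) = 0.0002110+0.000j S between n3,n0
  Y(R6) = 0.05650+0.000j S between n1,n0
  Y(L2) = 0.000-0.2158j S between n3,n4
  Y(R7) = 0.1675+0.000j S between n2,n5
  V1: constraint V(n4)−V(n0) = 27.1
  V2: constraint V(n5)−V(n3) = 2.25
Assemble and solve the 7×7 MNA system:
  V(n1)=12.41-2.933j  V(n2)=16.46-3.621j  V(n3)=25.78-6.151j  V(n4)=27.10+0.000j  V(n5)=28.03-6.151j
  i(V1)=-2.614+0.5617j  i(V2)=-1.942+0.4001j

1.937-0.4239j A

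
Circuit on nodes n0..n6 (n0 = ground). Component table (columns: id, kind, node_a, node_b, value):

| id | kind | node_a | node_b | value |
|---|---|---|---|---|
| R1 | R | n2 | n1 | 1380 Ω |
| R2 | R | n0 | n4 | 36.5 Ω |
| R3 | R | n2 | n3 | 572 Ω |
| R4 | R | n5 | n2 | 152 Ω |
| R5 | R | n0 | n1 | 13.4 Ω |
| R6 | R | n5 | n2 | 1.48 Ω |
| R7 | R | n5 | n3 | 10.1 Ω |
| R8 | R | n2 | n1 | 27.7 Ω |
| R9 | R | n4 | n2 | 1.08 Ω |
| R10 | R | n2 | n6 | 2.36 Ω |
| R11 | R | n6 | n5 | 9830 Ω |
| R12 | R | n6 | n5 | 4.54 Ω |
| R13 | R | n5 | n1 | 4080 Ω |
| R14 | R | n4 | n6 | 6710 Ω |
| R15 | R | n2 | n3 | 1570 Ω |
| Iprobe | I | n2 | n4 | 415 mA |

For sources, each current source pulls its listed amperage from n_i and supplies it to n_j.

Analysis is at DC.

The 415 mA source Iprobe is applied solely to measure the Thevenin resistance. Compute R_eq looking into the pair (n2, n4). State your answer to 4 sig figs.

R_eq = 1.065 Ω

Apply KCL at each of the 6 non-ground nodes and solve the resulting linear system.
Node n1: branches {R1, R5, R8, R13} → V_1 = -0.07703
Node n2: branches {R1, R3, R4, R6, R8, R9, R10, R15, Iprobe} → V_2 = -0.2321
Node n3: branches {R3, R7, R15} → V_3 = -0.2320
Node n4: branches {R2, R9, R14, Iprobe} → V_4 = 0.2098
Node n5: branches {R4, R6, R7, R11, R12, R13} → V_5 = -0.2320
Node n6: branches {R10, R11, R12, R14} → V_6 = -0.2320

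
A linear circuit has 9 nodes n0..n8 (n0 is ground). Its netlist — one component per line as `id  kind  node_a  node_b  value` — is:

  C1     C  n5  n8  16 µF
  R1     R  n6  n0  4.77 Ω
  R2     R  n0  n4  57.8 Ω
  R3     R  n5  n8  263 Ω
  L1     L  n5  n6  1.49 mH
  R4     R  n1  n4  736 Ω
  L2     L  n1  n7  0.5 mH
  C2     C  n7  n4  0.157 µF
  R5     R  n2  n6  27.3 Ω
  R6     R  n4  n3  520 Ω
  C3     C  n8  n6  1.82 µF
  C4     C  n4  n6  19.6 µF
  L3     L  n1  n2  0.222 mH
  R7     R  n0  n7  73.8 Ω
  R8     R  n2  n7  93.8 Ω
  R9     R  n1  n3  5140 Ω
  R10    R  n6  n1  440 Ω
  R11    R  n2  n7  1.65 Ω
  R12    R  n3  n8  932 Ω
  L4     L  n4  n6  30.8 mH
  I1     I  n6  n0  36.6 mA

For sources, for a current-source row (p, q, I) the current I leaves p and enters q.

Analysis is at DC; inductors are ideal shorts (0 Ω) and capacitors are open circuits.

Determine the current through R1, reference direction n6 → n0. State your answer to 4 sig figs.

-0.03236 A

Apply KCL at each of the 8 non-ground nodes and solve the resulting linear system.
Node n1: branches {R4, L2, L3, R9, R10} → V_1 = -0.1156
Node n2: branches {R5, L3, R8, R11} → V_2 = -0.1156
Node n3: branches {R6, R9, R12} → V_3 = -0.1518
Node n4: branches {R2, R4, C2, R6, C4, L4} → V_4 = -0.1544
Node n5: branches {C1, R3, L1} → V_5 = -0.1544
Node n6: branches {R1, L1, R5, C3, C4, R10, L4, I1} → V_6 = -0.1544
Node n7: branches {L2, C2, R7, R8, R11} → V_7 = -0.1156
Node n8: branches {C1, R3, C3, R12} → V_8 = -0.1538
Source currents: i(L1)=2.135e-06, i(L2)=-0.001567, i(L3)=0.001419, i(L4)=0.002728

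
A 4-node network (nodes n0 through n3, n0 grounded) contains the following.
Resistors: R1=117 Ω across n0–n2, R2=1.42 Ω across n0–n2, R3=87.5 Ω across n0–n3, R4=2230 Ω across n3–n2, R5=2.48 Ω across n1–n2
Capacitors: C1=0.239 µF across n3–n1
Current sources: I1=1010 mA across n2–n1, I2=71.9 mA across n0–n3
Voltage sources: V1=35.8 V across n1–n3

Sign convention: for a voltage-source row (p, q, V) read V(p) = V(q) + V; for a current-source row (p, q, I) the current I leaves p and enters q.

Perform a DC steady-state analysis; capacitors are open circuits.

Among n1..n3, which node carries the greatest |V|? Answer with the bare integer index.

Element admittances at DC:
  Y(R1) = 0.008547 S between n0,n2
  Y(R2) = 0.7042 S between n0,n2
  Y(R3) = 0.01143 S between n0,n3
  Y(R4) = 0.0004484 S between n3,n2
  Y(C1) = 0.000 S between n3,n1
  Y(R5) = 0.4032 S between n1,n2
  I1: injects 1.01 A into n1 (from n2)
  I2: injects 0.0719 A into n3 (from n0)
  V1: constraint V(n1)−V(n3) = 35.8
Assemble and solve the 4×4 MNA system:
  V(n1)=4.221  V(n2)=0.6072  V(n3)=-31.58
  i(V1)=-0.4472

3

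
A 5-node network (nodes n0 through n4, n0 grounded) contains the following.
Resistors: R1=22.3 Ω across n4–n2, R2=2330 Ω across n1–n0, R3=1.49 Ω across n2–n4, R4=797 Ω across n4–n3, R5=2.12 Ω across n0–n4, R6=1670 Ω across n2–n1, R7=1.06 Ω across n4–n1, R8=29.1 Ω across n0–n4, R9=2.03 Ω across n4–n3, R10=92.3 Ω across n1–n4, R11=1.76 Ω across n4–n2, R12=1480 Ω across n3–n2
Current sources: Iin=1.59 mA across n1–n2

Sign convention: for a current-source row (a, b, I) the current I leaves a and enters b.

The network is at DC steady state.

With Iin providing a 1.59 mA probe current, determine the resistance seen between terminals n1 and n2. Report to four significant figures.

R_eq = 1.824 Ω

Element admittances at DC:
  Y(R1) = 0.04484 S between n4,n2
  Y(R2) = 0.0004292 S between n1,n0
  Y(R3) = 0.6711 S between n2,n4
  Y(R4) = 0.001255 S between n4,n3
  Y(R5) = 0.4717 S between n0,n4
  Y(R6) = 0.0005988 S between n2,n1
  Y(R7) = 0.9434 S between n4,n1
  Y(R8) = 0.03436 S between n0,n4
  Y(R9) = 0.4926 S between n4,n3
  Y(R10) = 0.01083 S between n1,n4
  Y(R11) = 0.5682 S between n4,n2
  Y(R12) = 0.0006757 S between n3,n2
  Iin: injects 0.00159 A into n2 (from n1)
Assemble and solve the 4×4 MNA system:
  V(n1)=-0.001662  V(n2)=0.001238  V(n3)=3.099e-06  V(n4)=1.410e-06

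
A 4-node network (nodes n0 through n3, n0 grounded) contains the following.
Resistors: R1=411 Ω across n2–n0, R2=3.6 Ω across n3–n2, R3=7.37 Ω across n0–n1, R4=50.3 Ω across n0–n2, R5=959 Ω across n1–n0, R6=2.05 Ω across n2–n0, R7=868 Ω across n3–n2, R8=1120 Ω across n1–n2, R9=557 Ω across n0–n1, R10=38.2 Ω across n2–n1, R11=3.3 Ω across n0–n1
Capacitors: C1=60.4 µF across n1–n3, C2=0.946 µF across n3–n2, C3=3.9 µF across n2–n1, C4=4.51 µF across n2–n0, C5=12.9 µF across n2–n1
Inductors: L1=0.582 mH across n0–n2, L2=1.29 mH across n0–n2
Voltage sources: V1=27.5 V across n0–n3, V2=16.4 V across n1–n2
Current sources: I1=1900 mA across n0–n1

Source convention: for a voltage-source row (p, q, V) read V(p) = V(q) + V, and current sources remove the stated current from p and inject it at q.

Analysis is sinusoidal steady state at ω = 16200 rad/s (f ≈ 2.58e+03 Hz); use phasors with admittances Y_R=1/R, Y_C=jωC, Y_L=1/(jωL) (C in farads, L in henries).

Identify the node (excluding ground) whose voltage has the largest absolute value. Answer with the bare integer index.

MNA unknowns: 3 node voltages V₁..V_3 plus 2 source currents (V1, V2)
R1: Y=0.002433+0.000j on G[2,0]
R2: Y=0.2778+0.000j on G[3,2]
R3: Y=0.1357+0.000j on G[0,1]
R4: Y=0.01988+0.000j on G[0,2]
C1: Y=0.000+0.9785j on G[1,3]
R5: Y=0.001043+0.000j on G[1,0]
L1: Y=0.000-0.1061j on G[0,2]
R6: Y=0.4878+0.000j on G[2,0]
R7: Y=0.001152+0.000j on G[3,2]
R8: Y=0.0008929+0.000j on G[1,2]
R9: Y=0.001795+0.000j on G[0,1]
C2: Y=0.000+0.01533j on G[3,2]
L2: Y=0.000-0.04785j on G[0,2]
R10: Y=0.02618+0.000j on G[2,1]
C3: Y=0.000+0.06318j on G[2,1]
C4: Y=0.000+0.07306j on G[2,0]
C5: Y=0.000+0.2090j on G[2,1]
R11: Y=0.3030+0.000j on G[0,1]
V1: row V0−V3=27.5, i_V1 at 0,3
V2: row V1−V2=16.4, i_V2 at 1,2
I1: z[0]−=1.9, z[1]+=1.9
solve → V1=-7.287-17.68j, V2=-23.69-17.68j, V3=-27.50+0.000j
aux → i_V1=-18.63-14.91j, i_V2=-12.62-16.44j

2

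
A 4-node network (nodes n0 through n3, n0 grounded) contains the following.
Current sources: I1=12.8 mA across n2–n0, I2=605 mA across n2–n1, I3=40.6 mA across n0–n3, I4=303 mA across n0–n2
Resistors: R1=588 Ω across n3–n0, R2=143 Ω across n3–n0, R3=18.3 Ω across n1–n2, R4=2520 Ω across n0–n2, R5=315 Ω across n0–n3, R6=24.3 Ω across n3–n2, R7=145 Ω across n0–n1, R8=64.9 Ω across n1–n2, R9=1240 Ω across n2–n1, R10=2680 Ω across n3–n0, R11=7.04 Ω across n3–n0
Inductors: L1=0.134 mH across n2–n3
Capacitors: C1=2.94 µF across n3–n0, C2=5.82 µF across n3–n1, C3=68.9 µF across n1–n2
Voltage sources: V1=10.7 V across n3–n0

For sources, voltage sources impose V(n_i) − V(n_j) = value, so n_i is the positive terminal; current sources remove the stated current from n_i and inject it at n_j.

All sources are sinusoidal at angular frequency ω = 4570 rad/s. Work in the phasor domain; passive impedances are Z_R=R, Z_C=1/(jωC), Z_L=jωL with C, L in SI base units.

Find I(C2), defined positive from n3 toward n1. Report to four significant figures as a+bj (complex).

Apply KCL at each of the 3 non-ground nodes and solve the resulting linear system.
Node n1: branches {I2, R3, R7, C2, R8, C3, R9} → V_1 = 11.04-1.381j
Node n2: branches {I1, I2, L1, R3, R4, R6, R8, C3, R9, I4} → V_2 = 10.70+0.1059j
Node n3: branches {R1, I3, R2, L1, R5, C1, R6, C2, R10, R11, V1} → V_3 = 10.70+0.000j
Source currents: i(V1)=-1.400-0.1343j

-0.03674-0.009009j A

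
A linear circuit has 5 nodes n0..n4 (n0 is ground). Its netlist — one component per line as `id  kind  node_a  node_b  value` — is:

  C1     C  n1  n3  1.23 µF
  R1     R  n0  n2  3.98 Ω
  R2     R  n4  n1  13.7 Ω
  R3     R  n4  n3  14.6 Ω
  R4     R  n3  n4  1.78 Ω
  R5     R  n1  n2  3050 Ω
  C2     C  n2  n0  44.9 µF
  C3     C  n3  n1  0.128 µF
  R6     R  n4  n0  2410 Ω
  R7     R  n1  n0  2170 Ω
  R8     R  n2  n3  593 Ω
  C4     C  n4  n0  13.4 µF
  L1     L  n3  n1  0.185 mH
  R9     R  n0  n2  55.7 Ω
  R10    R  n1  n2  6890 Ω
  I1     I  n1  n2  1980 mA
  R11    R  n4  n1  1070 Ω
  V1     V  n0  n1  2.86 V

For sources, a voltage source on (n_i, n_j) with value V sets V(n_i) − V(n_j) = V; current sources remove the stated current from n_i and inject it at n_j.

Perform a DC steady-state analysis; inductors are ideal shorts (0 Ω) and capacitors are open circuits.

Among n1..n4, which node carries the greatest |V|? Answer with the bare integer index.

2

Apply KCL at each of the 4 non-ground nodes and solve the resulting linear system.
Node n1: branches {C1, R2, R5, C3, R7, L1, R10, I1, R11, V1} → V_1 = -2.860
Node n2: branches {R1, R5, C2, R8, R9, R10, I1} → V_2 = 7.274
Node n3: branches {C1, R3, R4, C3, R8, L1} → V_3 = -2.860
Node n4: branches {R2, R3, R4, R6, C4, R11} → V_4 = -2.858
Source currents: i(L1)=0.01815, i(V1)=1.956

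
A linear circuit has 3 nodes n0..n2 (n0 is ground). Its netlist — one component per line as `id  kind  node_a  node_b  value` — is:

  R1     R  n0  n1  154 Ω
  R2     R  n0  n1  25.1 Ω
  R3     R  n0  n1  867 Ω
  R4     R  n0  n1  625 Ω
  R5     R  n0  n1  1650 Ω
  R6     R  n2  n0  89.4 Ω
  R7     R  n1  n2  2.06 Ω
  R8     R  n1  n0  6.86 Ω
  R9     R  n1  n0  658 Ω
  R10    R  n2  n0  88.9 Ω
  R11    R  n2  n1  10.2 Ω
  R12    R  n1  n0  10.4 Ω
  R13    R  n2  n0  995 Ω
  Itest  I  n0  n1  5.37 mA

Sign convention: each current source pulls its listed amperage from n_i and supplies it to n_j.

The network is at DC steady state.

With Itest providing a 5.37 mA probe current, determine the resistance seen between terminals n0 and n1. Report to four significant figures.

R_eq = 3.168 Ω

Element admittances at DC:
  Y(R1) = 0.006494 S between n0,n1
  Y(R2) = 0.03984 S between n0,n1
  Y(R3) = 0.001153 S between n0,n1
  Y(R4) = 0.001600 S between n0,n1
  Y(R5) = 0.0006061 S between n0,n1
  Y(R6) = 0.01119 S between n2,n0
  Y(R7) = 0.4854 S between n1,n2
  Y(R8) = 0.1458 S between n1,n0
  Y(R9) = 0.001520 S between n1,n0
  Y(R10) = 0.01125 S between n2,n0
  Y(R11) = 0.09804 S between n2,n1
  Y(R12) = 0.09615 S between n1,n0
  Y(R13) = 0.001005 S between n2,n0
  Itest: injects 0.00537 A into n1 (from n0)
Assemble and solve the 2×2 MNA system:
  V(n1)=0.01701  V(n2)=0.01635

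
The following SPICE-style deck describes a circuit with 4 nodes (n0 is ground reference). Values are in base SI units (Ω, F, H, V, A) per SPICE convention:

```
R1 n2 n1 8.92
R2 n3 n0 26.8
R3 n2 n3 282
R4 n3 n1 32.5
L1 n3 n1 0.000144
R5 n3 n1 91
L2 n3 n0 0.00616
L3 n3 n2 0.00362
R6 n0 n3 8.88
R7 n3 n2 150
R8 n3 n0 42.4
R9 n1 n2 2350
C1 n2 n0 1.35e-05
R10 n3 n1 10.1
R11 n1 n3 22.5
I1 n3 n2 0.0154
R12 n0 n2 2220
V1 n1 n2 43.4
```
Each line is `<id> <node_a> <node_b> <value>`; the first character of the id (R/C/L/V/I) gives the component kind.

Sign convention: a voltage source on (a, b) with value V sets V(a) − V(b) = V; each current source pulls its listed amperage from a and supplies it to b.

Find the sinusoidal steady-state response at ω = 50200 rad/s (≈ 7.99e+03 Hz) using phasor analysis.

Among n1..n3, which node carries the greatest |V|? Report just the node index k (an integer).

MNA unknowns: 3 node voltages V₁..V_3 plus 1 source current (V1)
R1: Y=0.1121+0.000j on G[2,1]
R2: Y=0.03731+0.000j on G[3,0]
R3: Y=0.003546+0.000j on G[2,3]
R4: Y=0.03077+0.000j on G[3,1]
L1: Y=0.000-0.1383j on G[3,1]
R5: Y=0.01099+0.000j on G[3,1]
L2: Y=0.000-0.003234j on G[3,0]
L3: Y=0.000-0.005503j on G[3,2]
R6: Y=0.1126+0.000j on G[0,3]
R7: Y=0.006667+0.000j on G[3,2]
R8: Y=0.02358+0.000j on G[3,0]
R9: Y=0.0004255+0.000j on G[1,2]
C1: Y=0.000+0.6777j on G[2,0]
R10: Y=0.09901+0.000j on G[3,1]
R11: Y=0.04444+0.000j on G[1,3]
I1: z[3]−=0.0154, z[2]+=0.0154
R12: Y=0.0004505+0.000j on G[0,2]
V1: row V1−V2=43.4, i_V1 at 1,2
solve → V1=44.23+6.611j, V2=0.8312+6.611j, V3=25.87-2.781j
aux → i_V1=-9.584+0.8000j

1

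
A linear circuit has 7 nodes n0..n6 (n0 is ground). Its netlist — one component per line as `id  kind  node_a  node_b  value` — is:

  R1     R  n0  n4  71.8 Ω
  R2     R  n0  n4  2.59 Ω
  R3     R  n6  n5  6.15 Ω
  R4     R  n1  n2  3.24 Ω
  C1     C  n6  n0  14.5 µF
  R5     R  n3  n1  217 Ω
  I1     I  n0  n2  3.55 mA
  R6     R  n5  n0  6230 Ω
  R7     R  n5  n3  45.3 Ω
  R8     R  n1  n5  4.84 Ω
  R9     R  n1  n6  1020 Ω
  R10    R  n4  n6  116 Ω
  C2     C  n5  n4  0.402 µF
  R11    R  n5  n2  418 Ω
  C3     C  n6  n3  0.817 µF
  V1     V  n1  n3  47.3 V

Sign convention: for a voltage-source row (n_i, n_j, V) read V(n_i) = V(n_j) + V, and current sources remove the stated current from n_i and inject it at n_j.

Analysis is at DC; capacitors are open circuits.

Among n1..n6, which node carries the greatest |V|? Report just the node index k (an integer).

3

Apply KCL at each of the 6 non-ground nodes and solve the resulting linear system.
Node n1: branches {R4, R5, R8, R9, V1} → V_1 = 4.922
Node n2: branches {R4, I1, R11} → V_2 = 4.899
Node n3: branches {R5, R7, C3, V1} → V_3 = -42.38
Node n4: branches {R1, R2, R10, C2} → V_4 = 0.008711
Node n5: branches {R3, R6, R7, R8, C2, R11} → V_5 = 0.4072
Node n6: branches {R3, C1, R9, R10, C3} → V_6 = 0.4129
Source currents: i(V1)=-1.162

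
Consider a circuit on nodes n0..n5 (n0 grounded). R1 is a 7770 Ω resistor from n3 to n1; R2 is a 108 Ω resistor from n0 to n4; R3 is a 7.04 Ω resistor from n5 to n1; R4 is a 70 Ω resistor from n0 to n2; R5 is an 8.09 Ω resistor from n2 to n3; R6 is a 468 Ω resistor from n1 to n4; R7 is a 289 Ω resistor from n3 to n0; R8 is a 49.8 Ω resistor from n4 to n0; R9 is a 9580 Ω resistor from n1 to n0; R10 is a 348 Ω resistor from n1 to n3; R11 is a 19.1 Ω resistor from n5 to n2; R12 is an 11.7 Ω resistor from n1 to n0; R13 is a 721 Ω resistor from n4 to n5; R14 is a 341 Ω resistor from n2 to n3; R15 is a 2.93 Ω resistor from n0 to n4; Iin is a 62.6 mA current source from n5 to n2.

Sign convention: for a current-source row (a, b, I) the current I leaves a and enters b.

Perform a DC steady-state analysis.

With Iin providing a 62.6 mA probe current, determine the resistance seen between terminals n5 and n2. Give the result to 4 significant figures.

R_eq = 14.70 Ω

Apply KCL at each of the 5 non-ground nodes and solve the resulting linear system.
Node n1: branches {R1, R3, R6, R9, R10, R12} → V_1 = -0.1339
Node n2: branches {R4, R5, R11, R14, Iin} → V_2 = 0.6870
Node n3: branches {R1, R5, R7, R10, R14} → V_3 = 0.6506
Node n4: branches {R2, R6, R8, R13, R15} → V_4 = -0.001629
Node n5: branches {R3, R11, R13, Iin} → V_5 = -0.2332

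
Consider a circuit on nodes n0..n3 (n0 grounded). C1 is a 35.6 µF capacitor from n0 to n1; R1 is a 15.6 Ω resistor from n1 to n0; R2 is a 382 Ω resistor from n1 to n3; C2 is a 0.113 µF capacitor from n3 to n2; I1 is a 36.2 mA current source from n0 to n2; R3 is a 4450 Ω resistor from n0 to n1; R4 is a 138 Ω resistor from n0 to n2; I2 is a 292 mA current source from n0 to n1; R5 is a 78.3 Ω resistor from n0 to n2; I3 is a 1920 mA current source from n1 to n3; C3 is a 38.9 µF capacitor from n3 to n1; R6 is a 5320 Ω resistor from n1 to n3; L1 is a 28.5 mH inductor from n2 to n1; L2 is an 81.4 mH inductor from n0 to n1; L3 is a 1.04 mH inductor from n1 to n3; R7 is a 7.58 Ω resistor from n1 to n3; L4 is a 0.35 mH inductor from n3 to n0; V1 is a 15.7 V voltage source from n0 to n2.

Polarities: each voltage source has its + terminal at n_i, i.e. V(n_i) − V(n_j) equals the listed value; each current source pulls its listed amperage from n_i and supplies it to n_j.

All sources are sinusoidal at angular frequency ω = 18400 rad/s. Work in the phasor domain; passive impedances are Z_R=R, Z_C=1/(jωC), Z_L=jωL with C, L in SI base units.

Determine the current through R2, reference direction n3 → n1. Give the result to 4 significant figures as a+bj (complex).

Element admittances at ω=18400 rad/s:
  Y(C1) = 0.000+0.6550j S between n0,n1
  Y(R1) = 0.06410+0.000j S between n1,n0
  Y(R2) = 0.002618+0.000j S between n1,n3
  Y(C2) = 0.000+0.002079j S between n3,n2
  I1: injects 0.0362 A into n2 (from n0)
  Y(R3) = 0.0002247+0.000j S between n0,n1
  Y(R4) = 0.007246+0.000j S between n0,n2
  I2: injects 0.292 A into n1 (from n0)
  Y(R5) = 0.01277+0.000j S between n0,n2
  I3: injects 1.92 A into n3 (from n1)
  Y(C3) = 0.000+0.7158j S between n3,n1
  Y(R6) = 0.0001880+0.000j S between n1,n3
  Y(L1) = 0.000-0.001907j S between n2,n1
  Y(L2) = 0.000-0.0006677j S between n0,n1
  Y(L3) = 0.000-0.05226j S between n1,n3
  Y(R7) = 0.1319+0.000j S between n1,n3
  Y(L4) = 0.000-0.1553j S between n3,n0
  V1: constraint V(n0)−V(n2) = 15.7
Assemble and solve the 4×4 MNA system:
  V(n1)=0.5730-1.731j  V(n2)=-15.70+0.000j  V(n3)=1.731-5.708j
  i(V1)=-0.3590-0.005211j

0.003031-0.01041j A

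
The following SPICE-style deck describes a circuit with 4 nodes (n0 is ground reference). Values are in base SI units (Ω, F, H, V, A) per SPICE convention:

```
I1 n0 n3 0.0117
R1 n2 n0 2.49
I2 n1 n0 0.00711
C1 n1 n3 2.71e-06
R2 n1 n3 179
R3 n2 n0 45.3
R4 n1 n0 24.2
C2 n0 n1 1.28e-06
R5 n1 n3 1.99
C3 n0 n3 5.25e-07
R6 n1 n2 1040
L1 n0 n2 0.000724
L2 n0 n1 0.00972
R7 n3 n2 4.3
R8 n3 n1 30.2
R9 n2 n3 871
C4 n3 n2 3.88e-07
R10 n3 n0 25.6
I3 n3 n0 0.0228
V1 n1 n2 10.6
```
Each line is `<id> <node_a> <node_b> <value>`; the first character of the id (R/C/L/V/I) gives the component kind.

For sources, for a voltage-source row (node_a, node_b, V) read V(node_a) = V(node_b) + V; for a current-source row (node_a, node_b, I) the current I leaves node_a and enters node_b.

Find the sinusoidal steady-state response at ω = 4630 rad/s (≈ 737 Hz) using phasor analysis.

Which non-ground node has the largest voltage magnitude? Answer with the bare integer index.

1

Apply KCL at each of the 3 non-ground nodes and solve the resulting linear system.
Node n1: branches {I2, C1, R2, R4, C2, R5, R6, L2, R8, V1} → V_1 = 9.412-0.4304j
Node n2: branches {R1, R3, R6, L1, R7, R9, C4, V1} → V_2 = -1.188-0.4304j
Node n3: branches {I1, C1, R2, R5, C3, R7, R8, R9, C4, R10, I3} → V_3 = 5.903-0.3889j
Source currents: i(V1)=-2.299+0.1496j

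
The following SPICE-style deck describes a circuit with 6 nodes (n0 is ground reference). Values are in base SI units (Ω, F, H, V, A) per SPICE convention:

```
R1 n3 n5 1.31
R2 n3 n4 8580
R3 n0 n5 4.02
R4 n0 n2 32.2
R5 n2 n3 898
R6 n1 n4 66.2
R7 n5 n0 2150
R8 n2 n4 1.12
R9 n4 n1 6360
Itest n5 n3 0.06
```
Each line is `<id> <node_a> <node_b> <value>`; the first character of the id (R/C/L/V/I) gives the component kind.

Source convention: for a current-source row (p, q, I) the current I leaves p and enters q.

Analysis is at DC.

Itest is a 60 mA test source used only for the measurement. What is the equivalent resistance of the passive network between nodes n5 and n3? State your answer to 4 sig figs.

Element admittances at DC:
  Y(R1) = 0.7634 S between n3,n5
  Y(R2) = 0.0001166 S between n3,n4
  Y(R3) = 0.2488 S between n0,n5
  Y(R4) = 0.03106 S between n0,n2
  Y(R5) = 0.001114 S between n2,n3
  Y(R6) = 0.01511 S between n1,n4
  Y(R7) = 0.0004651 S between n5,n0
  Y(R8) = 0.8929 S between n2,n4
  Y(R9) = 0.0001572 S between n4,n1
  Itest: injects 0.06 A into n3 (from n5)
Assemble and solve the 5×5 MNA system:
  V(n1)=0.002986  V(n2)=0.002976  V(n3)=0.07811  V(n4)=0.002986  V(n5)=-0.0003708

R_eq = 1.308 Ω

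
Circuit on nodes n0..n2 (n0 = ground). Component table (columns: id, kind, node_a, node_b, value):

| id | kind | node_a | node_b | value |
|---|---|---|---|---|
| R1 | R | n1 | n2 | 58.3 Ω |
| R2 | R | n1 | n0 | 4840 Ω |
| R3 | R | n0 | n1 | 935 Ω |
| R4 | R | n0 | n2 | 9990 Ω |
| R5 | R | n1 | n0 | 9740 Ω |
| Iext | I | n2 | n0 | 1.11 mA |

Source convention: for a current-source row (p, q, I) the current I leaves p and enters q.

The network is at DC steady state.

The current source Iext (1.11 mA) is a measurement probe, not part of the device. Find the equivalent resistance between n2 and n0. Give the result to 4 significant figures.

Apply KCL at each of the 2 non-ground nodes and solve the resulting linear system.
Node n1: branches {R1, R2, R3, R5} → V_1 = -0.7465
Node n2: branches {R1, R4, Iext} → V_2 = -0.8065

R_eq = 726.6 Ω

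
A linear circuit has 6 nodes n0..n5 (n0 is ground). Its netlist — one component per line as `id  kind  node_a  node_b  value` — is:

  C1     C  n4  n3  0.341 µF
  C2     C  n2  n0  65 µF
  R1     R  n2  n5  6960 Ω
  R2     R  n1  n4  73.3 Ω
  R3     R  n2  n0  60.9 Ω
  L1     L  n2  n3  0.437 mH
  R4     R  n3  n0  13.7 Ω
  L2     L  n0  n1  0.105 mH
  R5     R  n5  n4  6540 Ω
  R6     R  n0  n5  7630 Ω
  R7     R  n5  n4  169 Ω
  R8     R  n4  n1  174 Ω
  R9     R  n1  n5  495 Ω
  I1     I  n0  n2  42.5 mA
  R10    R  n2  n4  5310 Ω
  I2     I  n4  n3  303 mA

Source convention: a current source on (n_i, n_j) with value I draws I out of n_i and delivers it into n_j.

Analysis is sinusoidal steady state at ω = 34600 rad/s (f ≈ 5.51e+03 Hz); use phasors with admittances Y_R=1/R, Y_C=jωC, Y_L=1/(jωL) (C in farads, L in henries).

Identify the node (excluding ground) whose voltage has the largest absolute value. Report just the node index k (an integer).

4

MNA unknowns: 5 node voltages V₁..V_5
C1: Y=0.000+0.01180j on G[4,3]
C2: Y=0.000+2.249j on G[2,0]
R1: Y=0.0001437+0.000j on G[2,5]
R2: Y=0.01364+0.000j on G[1,4]
R3: Y=0.01642+0.000j on G[2,0]
L1: Y=0.000-0.06614j on G[2,3]
R4: Y=0.07299+0.000j on G[3,0]
L2: Y=0.000-0.2753j on G[0,1]
R5: Y=0.0001529+0.000j on G[5,4]
R6: Y=0.0001311+0.000j on G[0,5]
R7: Y=0.005917+0.000j on G[5,4]
R8: Y=0.005747+0.000j on G[4,1]
R9: Y=0.002020+0.000j on G[1,5]
I1: z[0]−=0.0425, z[2]+=0.0425
R10: Y=0.0001883+0.000j on G[2,4]
I2: z[4]−=0.303, z[3]+=0.303
solve → V1=-0.5872-0.8012j, V2=-0.08250-0.02845j, V3=2.760+0.3252j, V4=-11.16+6.946j, V5=-8.244+4.847j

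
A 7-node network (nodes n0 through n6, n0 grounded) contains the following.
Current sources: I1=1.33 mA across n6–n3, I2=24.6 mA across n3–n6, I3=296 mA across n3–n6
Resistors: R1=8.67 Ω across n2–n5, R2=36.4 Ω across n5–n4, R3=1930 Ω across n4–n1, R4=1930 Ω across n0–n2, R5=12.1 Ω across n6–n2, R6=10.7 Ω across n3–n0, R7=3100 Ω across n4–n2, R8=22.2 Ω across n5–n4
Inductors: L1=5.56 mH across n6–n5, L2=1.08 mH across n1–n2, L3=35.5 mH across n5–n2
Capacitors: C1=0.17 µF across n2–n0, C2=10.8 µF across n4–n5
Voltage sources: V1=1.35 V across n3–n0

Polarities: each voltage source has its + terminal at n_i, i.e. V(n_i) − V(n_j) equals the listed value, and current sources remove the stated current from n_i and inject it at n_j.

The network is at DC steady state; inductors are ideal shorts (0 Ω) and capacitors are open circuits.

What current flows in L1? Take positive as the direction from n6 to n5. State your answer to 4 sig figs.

0.3193 A

Apply KCL at each of the 6 non-ground nodes and solve the resulting linear system.
Node n1: branches {R3, L2} → V_1 = 616.2
Node n2: branches {R1, C1, R4, R5, L2, R7, L3} → V_2 = 616.2
Node n3: branches {I1, I2, R6, I3, V1} → V_3 = 1.350
Node n4: branches {R2, R3, C2, R7, R8} → V_4 = 616.2
Node n5: branches {R1, R2, L1, C2, R8, L3} → V_5 = 616.2
Node n6: branches {I1, I2, L1, R5, I3} → V_6 = 616.2
Source currents: i(L1)=0.3193, i(L2)=0.000, i(L3)=0.3193, i(V1)=-0.4454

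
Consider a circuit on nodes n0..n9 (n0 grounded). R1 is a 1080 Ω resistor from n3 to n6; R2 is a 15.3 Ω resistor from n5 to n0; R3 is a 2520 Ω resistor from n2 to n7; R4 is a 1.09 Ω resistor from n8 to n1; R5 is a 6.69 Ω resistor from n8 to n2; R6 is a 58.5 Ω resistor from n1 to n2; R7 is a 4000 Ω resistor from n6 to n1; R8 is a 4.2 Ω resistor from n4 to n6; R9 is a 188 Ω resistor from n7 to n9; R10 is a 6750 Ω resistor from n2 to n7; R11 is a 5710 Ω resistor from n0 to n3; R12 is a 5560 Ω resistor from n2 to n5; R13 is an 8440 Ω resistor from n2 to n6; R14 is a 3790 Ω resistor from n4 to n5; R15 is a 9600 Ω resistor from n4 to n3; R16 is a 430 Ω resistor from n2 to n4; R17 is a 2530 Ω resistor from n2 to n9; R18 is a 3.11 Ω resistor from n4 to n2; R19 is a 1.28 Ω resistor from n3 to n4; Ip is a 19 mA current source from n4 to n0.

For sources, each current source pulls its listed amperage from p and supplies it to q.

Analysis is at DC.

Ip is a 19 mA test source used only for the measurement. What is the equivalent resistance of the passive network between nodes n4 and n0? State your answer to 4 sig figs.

Apply KCL at each of the 9 non-ground nodes and solve the resulting linear system.
Node n1: branches {R4, R6, R7} → V_1 = -30.84
Node n2: branches {R3, R5, R6, R10, R12, R13, R16, R17, R18} → V_2 = -30.84
Node n3: branches {R1, R11, R15, R19} → V_3 = -30.85
Node n4: branches {R8, R14, R15, R16, R18, R19, Ip} → V_4 = -30.86
Node n5: branches {R2, R12, R14} → V_5 = -0.2080
Node n6: branches {R1, R7, R8, R13} → V_6 = -30.86
Node n7: branches {R3, R9, R10} → V_7 = -30.84
Node n8: branches {R4, R5} → V_8 = -30.84
Node n9: branches {R9, R17} → V_9 = -30.84

R_eq = 1624. Ω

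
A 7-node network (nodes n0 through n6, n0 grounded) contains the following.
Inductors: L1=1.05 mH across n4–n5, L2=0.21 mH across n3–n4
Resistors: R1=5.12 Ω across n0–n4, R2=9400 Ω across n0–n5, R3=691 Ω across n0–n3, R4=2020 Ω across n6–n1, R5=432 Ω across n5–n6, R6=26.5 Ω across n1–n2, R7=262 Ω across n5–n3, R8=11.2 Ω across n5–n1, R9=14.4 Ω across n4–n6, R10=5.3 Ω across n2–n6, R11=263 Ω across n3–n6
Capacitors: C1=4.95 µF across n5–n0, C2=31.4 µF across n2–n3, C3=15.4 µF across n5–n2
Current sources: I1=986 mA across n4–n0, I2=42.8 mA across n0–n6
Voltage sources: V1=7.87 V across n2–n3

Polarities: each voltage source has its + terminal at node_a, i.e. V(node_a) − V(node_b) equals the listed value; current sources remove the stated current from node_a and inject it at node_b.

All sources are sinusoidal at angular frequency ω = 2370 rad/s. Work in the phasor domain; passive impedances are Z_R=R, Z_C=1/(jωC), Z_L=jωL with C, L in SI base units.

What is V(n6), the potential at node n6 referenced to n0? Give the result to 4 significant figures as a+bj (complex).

1.139+0.1068j V

Apply KCL at each of the 6 non-ground nodes and solve the resulting linear system.
Node n1: branches {R4, R6, R8} → V_1 = -2.951+0.7795j
Node n2: branches {R6, C2, C3, R10, V1} → V_2 = 3.280+0.01032j
Node n3: branches {R3, R7, L2, C2, R11, V1} → V_3 = -4.590+0.01032j
Node n4: branches {L1, R1, I1, L2, R9} → V_4 = -4.726+0.3361j
Node n5: branches {L1, C1, R2, R5, R7, R8, C3} → V_5 = -5.607+1.108j
Node n6: branches {R4, R5, I2, R9, R10, R11} → V_6 = 1.139+0.1068j
Source currents: i(V1)=-0.6791-0.8628j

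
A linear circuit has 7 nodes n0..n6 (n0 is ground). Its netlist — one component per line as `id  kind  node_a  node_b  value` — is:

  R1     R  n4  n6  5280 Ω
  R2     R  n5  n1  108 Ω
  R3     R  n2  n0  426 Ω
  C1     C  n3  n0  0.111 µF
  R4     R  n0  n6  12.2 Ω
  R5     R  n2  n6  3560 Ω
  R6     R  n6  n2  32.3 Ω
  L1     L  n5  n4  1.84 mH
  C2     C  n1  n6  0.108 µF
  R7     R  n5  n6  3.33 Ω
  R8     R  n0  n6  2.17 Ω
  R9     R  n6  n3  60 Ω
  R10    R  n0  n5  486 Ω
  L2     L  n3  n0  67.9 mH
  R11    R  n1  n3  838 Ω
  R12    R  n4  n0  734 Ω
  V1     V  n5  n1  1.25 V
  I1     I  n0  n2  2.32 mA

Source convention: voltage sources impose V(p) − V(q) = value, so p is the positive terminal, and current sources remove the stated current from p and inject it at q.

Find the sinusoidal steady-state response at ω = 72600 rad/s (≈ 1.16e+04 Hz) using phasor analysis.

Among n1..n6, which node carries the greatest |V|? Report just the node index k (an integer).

1

MNA unknowns: 6 node voltages V₁..V_6 plus 1 source current (V1)
R1: Y=0.0001894+0.000j on G[4,6]
R2: Y=0.009259+0.000j on G[5,1]
R3: Y=0.002347+0.000j on G[2,0]
C1: Y=0.000+0.008059j on G[3,0]
R4: Y=0.08197+0.000j on G[0,6]
R5: Y=0.0002809+0.000j on G[2,6]
R6: Y=0.03096+0.000j on G[6,2]
L1: Y=0.000-0.007486j on G[5,4]
C2: Y=0.000+0.007841j on G[1,6]
R7: Y=0.3003+0.000j on G[5,6]
R8: Y=0.4608+0.000j on G[0,6]
R9: Y=0.01667+0.000j on G[6,3]
R10: Y=0.002058+0.000j on G[0,5]
L2: Y=0.000-0.0002029j on G[3,0]
R11: Y=0.001193+0.000j on G[1,3]
R12: Y=0.001362+0.000j on G[4,0]
V1: row V5−V1=1.25, i_V1 at 5,1
I1: z[0]−=0.00232, z[2]+=0.00232
solve → V1=-1.240+0.03285j, V2=0.07311+0.0006869j, V3=-0.06498+0.03147j, V4=0.01583+0.02968j, V5=0.009700+0.03285j, V6=0.004337+0.0007385j
aux → i_V1=-0.01323-0.009757j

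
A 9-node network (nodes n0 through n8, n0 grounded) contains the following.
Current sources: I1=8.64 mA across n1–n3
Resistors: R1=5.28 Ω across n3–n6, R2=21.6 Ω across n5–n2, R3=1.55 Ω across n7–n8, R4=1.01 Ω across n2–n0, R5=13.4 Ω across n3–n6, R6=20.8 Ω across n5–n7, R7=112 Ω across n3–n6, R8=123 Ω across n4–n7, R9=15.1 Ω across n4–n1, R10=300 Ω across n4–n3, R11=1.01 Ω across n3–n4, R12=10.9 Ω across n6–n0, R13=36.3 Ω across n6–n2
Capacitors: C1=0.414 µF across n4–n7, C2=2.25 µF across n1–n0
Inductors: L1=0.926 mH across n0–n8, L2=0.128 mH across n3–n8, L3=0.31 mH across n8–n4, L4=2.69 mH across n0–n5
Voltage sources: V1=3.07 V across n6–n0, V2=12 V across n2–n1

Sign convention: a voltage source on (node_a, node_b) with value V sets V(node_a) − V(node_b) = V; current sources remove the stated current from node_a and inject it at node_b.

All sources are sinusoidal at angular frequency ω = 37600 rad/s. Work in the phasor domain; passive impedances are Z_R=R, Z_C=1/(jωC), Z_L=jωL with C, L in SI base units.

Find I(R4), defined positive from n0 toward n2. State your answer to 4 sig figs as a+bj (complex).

-0.8316-0.8661j A

Apply KCL at each of the 8 non-ground nodes and solve the resulting linear system.
Node n1: branches {I1, C2, R9, V2} → V_1 = -11.16+0.8747j
Node n2: branches {R2, R4, R13, V2} → V_2 = 0.8399+0.8747j
Node n3: branches {I1, R1, R5, L2, R7, R10, R11} → V_3 = 0.4719+0.2363j
Node n4: branches {C1, L3, R8, R9, R10, R11} → V_4 = -0.2519+0.2460j
Node n5: branches {R2, R6, L4} → V_5 = 0.4604+0.6082j
Node n6: branches {R1, R5, R7, R12, R13, V1} → V_6 = 3.070+0.000j
Node n7: branches {C1, R3, R6, R8} → V_7 = 0.2201+0.2570j
Node n8: branches {L1, R3, L2, L3} → V_8 = 0.2078+0.2423j
Source currents: i(V1)=-1.052+0.08859j, i(V2)=-0.7878-0.9025j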